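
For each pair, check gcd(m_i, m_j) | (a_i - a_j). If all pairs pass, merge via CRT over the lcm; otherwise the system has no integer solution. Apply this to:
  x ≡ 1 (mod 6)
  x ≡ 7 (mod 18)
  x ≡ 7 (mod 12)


Moduli 6, 18, 12 are not pairwise coprime, so CRT works modulo lcm(m_i) when all pairwise compatibility conditions hold.
Pairwise compatibility: gcd(m_i, m_j) must divide a_i - a_j for every pair.
Merge one congruence at a time:
  Start: x ≡ 1 (mod 6).
  Combine with x ≡ 7 (mod 18): gcd(6, 18) = 6; 7 - 1 = 6, which IS divisible by 6, so compatible.
    Write x = 1 + 6·t and substitute into x ≡ 7 (mod 18): 6·t ≡ 7 − 1 = 6 (mod 18).
    Divide the congruence (and modulus) by g = 6: 1·t ≡ 1 (mod 3).
    So t ≡ 1 (mod 3).
    Then x = 1 + 6·1 = 7, valid modulo lcm(6, 18) = 18: x ≡ 7 (mod 18).
  Combine with x ≡ 7 (mod 12): gcd(18, 12) = 6; 7 - 7 = 0, which IS divisible by 6, so compatible.
    Write x = 7 + 18·t and substitute into x ≡ 7 (mod 12): 18·t ≡ 7 − 7 = 0 (mod 12).
    Divide the congruence (and modulus) by g = 6: 3·t ≡ 0 (mod 2).
    Reduce coefficients mod 2: 1·t ≡ 0 (mod 2).
    So t ≡ 0 (mod 2).
    Then x = 7 + 18·0 = 7, valid modulo lcm(18, 12) = 36: x ≡ 7 (mod 36).
Verify: 7 mod 6 = 1, 7 mod 18 = 7, 7 mod 12 = 7.

x ≡ 7 (mod 36).


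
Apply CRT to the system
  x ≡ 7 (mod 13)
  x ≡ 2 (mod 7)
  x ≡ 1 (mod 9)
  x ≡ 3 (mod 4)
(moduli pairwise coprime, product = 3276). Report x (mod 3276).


Product of moduli M = 13 · 7 · 9 · 4 = 3276.
Merge one congruence at a time:
  Start: x ≡ 7 (mod 13).
  Combine with x ≡ 2 (mod 7); new modulus lcm = 91.
    Write x = 7 + 13·t and substitute into x ≡ 2 (mod 7): 13·t ≡ 2 − 7 = -5 (mod 7).
    Reduce coefficients mod 7: 6·t ≡ 2 (mod 7).
    The inverse of 6 mod 7 is 6 (since 6·6 = 36 = 5·7 + 1), so t ≡ 6·2 = 12 ≡ 5 (mod 7).
    Then x = 7 + 13·5 = 72, valid modulo lcm(13, 7) = 91: x ≡ 72 (mod 91).
  Combine with x ≡ 1 (mod 9); new modulus lcm = 819.
    Write x = 72 + 91·t and substitute into x ≡ 1 (mod 9): 91·t ≡ 1 − 72 = -71 (mod 9).
    Reduce coefficients mod 9: 1·t ≡ 1 (mod 9).
    So t ≡ 1 (mod 9).
    Then x = 72 + 91·1 = 163, valid modulo lcm(91, 9) = 819: x ≡ 163 (mod 819).
  Combine with x ≡ 3 (mod 4); new modulus lcm = 3276.
    Write x = 163 + 819·t and substitute into x ≡ 3 (mod 4): 819·t ≡ 3 − 163 = -160 (mod 4).
    Reduce coefficients mod 4: 3·t ≡ 0 (mod 4).
    The inverse of 3 mod 4 is 3 (since 3·3 = 9 = 2·4 + 1), so t ≡ 3·0 = 0 ≡ 0 (mod 4).
    Then x = 163 + 819·0 = 163, valid modulo lcm(819, 4) = 3276: x ≡ 163 (mod 3276).
Verify against each original: 163 mod 13 = 7, 163 mod 7 = 2, 163 mod 9 = 1, 163 mod 4 = 3.

x ≡ 163 (mod 3276).


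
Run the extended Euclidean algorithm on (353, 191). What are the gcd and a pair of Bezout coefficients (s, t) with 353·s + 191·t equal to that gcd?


Euclidean algorithm on (353, 191) — divide until remainder is 0:
  353 = 1 · 191 + 162
  191 = 1 · 162 + 29
  162 = 5 · 29 + 17
  29 = 1 · 17 + 12
  17 = 1 · 12 + 5
  12 = 2 · 5 + 2
  5 = 2 · 2 + 1
  2 = 2 · 1 + 0
gcd(353, 191) = 1.
Track Bezout coefficients alongside the remainders: start with r₀ = 353 = a·1 + b·0 (s = 1, t = 0) and r₁ = 191 = a·0 + b·1 (s = 0, t = 1); each new remainder r_{k+1} = r_{k-1} − q_k·r_k inherits s_{k+1} = s_{k-1} − q_k·s_k, t_{k+1} = t_{k-1} − q_k·t_k, so r_k = a·s_k + b·t_k at every step:
  q = 1: r = 162, s = 1 − 1·0 = 1, t = 0 − 1·1 = -1  (check: 353·1 + 191·(-1) = 162)
  q = 1: r = 29, s = 0 − 1·1 = -1, t = 1 − 1·(-1) = 2  (check: 353·(-1) + 191·2 = 29)
  q = 5: r = 17, s = 1 − 5·(-1) = 6, t = -1 − 5·2 = -11  (check: 353·6 + 191·(-11) = 17)
  q = 1: r = 12, s = -1 − 1·6 = -7, t = 2 − 1·(-11) = 13  (check: 353·(-7) + 191·13 = 12)
  q = 1: r = 5, s = 6 − 1·(-7) = 13, t = -11 − 1·13 = -24  (check: 353·13 + 191·(-24) = 5)
  q = 2: r = 2, s = -7 − 2·13 = -33, t = 13 − 2·(-24) = 61  (check: 353·(-33) + 191·61 = 2)
  q = 2: r = 1, s = 13 − 2·(-33) = 79, t = -24 − 2·61 = -146  (check: 353·79 + 191·(-146) = 1)
The row with r = 1 (the gcd) gives the Bezout coefficients s = 79, t = -146.
Result: 353 · (79) + 191 · (-146) = 1.

gcd(353, 191) = 1; s = 79, t = -146 (check: 353·79 + 191·(-146) = 1).


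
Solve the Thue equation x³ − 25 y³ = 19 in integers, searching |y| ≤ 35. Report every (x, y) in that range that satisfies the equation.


The equation is x³ - 25y³ = 19. For fixed y, x³ = 25·y³ + 19, so a solution requires the RHS to be a perfect cube.
Strategy: iterate y from -35 to 35, compute RHS = 25·y³ + 19, and check whether it is a (positive or negative) perfect cube.
Check small values of y:
  y = 0: RHS = 19 is not a perfect cube.
  y = 1: RHS = 44 is not a perfect cube.
  y = -1: RHS = -6 is not a perfect cube.
  y = 2: RHS = 219 is not a perfect cube.
  y = -2: RHS = -181 is not a perfect cube.
  y = 3: RHS = 694 is not a perfect cube.
  y = -3: RHS = -656 is not a perfect cube.
Continuing the search up to |y| = 35 finds no solutions either.
No (x, y) in the scanned range satisfies the equation.

No integer solutions with |y| ≤ 35.


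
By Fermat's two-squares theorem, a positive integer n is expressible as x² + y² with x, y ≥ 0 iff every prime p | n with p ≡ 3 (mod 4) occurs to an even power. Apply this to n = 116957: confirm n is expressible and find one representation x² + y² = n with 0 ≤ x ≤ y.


Step 1: Factor n = 116957 = 29 · 37 · 109.
Step 2: Check the mod-4 condition on each prime factor: 29 ≡ 1 (mod 4), exponent 1; 37 ≡ 1 (mod 4), exponent 1; 109 ≡ 1 (mod 4), exponent 1.
All primes ≡ 3 (mod 4) appear to even exponent (or don't appear), so by the two-squares theorem n IS expressible as a sum of two squares.
Step 3: Build a representation. Here n = 29 · 37 · 109 is a product of primes ≡ 1 (mod 4). Each prime p ≡ 1 (mod 4) is itself a sum of two squares; find a² by testing p − a² for a perfect square:
  29: 29 − 1² = 28, 29 − 2² = 25 = 5² ⇒ 29 = 2² + 5².
  37: 37 − 1² = 36 = 6² ⇒ 37 = 1² + 6².
  109: 109 − 1² = 108, 109 − 2² = 105, 109 − 3² = 100 = 10² ⇒ 109 = 3² + 10².
  Combine using the Brahmagupta–Fibonacci identity (a² + b²)(c² + d²) = (ac − bd)² + (ad + bc)² = (ac + bd)² + (ad − bc)²:
  29 · 37 = 1073: from (2² + 5²)(1² + 6²), take (2·1 − 5·6, 2·6 + 5·1) = (2 − 30, 12 + 5) = (-28, 17); dropping signs (only squares matter) gives (28, 17); check 28² + 17² = 784 + 289 = 1073 ✓.
  1073 · 109 = 116957: from (28² + 17²)(3² + 10²), take (28·3 − 17·10, 28·10 + 17·3) = (84 − 170, 280 + 51) = (-86, 331); dropping signs (only squares matter) gives (86, 331); check 86² + 331² = 7396 + 109561 = 116957 ✓.
Step 4: Order so x ≤ y and verify: 86² + 331² = 7396 + 109561 = 116957 = n. ✓

n = 116957 = 86² + 331² (one valid representation with x ≤ y).


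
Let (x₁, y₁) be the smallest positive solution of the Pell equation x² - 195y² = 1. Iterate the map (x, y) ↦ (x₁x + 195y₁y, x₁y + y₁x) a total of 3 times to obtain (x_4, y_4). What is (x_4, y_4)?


Step 1: Find the fundamental solution (x₁, y₁) of x² - 195y² = 1.
  Expand √195 as a continued fraction. a₀ = ⌊√195⌋ = 13; iterate m_{k+1} = d_k·a_k − m_k, d_{k+1} = (195 − m_{k+1}²)/d_k, a_{k+1} = ⌊(a₀ + m_{k+1})/d_{k+1}⌋ (starting m₀ = 0, d₀ = 1), with convergents p_k = a_k·p_{k-1} + p_{k-2}, q_k = a_k·q_{k-1} + q_{k-2} (p₋₁ = 1, q₋₁ = 0):
  k = 0: a₀ = 13; p₀/q₀ = 13/1; p₀² − 195·q₀² = 169 − 195 = -26.
  k = 1: m = 13, d = 26, a = ⌊(13 + 13)/26⌋ = 1; p/q = (1·13 + 1)/(1·1 + 0) = 14/1; p² − 195·q² = 196 − 195 = 1.
  The first convergent with p² − 195·q² = 1 gives the fundamental solution (x₁, y₁) = (14, 1).
Step 2: Apply the recurrence (x_{n+1}, y_{n+1}) = (x₁x_n + 195y₁y_n, x₁y_n + y₁x_n) repeatedly.
  From (x_1, y_1) = (14, 1): x_2 = 14·14 + 195·1·1 = 391; y_2 = 14·1 + 1·14 = 28.
  From (x_2, y_2) = (391, 28): x_3 = 14·391 + 195·1·28 = 10934; y_3 = 14·28 + 1·391 = 783.
  From (x_3, y_3) = (10934, 783): x_4 = 14·10934 + 195·1·783 = 305761; y_4 = 14·783 + 1·10934 = 21896.
Step 3: Verify x_4² - 195·y_4² = 93489789121 - 93489789120 = 1 (should be 1). ✓

(x_1, y_1) = (14, 1); (x_4, y_4) = (305761, 21896).


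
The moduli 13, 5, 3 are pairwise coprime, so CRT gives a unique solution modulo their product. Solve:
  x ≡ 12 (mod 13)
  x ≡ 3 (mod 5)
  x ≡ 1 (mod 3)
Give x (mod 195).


Moduli 13, 5, 3 are pairwise coprime; by CRT there is a unique solution modulo M = 13 · 5 · 3 = 195.
Solve pairwise, accumulating the modulus:
  Start with x ≡ 12 (mod 13).
  Combine with x ≡ 3 (mod 5): since gcd(13, 5) = 1, we get a unique residue mod 65.
    Write x = 12 + 13·t and substitute into x ≡ 3 (mod 5): 13·t ≡ 3 − 12 = -9 (mod 5).
    Reduce coefficients mod 5: 3·t ≡ 1 (mod 5).
    The inverse of 3 mod 5 is 2 (since 3·2 = 6 = 1·5 + 1), so t ≡ 2·1 = 2 ≡ 2 (mod 5).
    Then x = 12 + 13·2 = 38, valid modulo lcm(13, 5) = 65: x ≡ 38 (mod 65).
  Combine with x ≡ 1 (mod 3): since gcd(65, 3) = 1, we get a unique residue mod 195.
    Write x = 38 + 65·t and substitute into x ≡ 1 (mod 3): 65·t ≡ 1 − 38 = -37 (mod 3).
    Reduce coefficients mod 3: 2·t ≡ 2 (mod 3).
    The inverse of 2 mod 3 is 2 (since 2·2 = 4 = 1·3 + 1), so t ≡ 2·2 = 4 ≡ 1 (mod 3).
    Then x = 38 + 65·1 = 103, valid modulo lcm(65, 3) = 195: x ≡ 103 (mod 195).
Verify: 103 mod 13 = 12 ✓, 103 mod 5 = 3 ✓, 103 mod 3 = 1 ✓.

x ≡ 103 (mod 195).


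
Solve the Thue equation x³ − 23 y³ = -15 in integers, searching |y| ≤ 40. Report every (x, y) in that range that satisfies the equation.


The equation is x³ - 23y³ = -15. For fixed y, x³ = 23·y³ − 15, so a solution requires the RHS to be a perfect cube.
Strategy: iterate y from -40 to 40, compute RHS = 23·y³ − 15, and check whether it is a (positive or negative) perfect cube.
Check small values of y:
  y = 0: RHS = -15 is not a perfect cube.
  y = 1: RHS = 8 = (2)³ ⇒ x = 2 works.
  y = -1: RHS = -38 is not a perfect cube.
  y = 2: RHS = 169 is not a perfect cube.
  y = -2: RHS = -199 is not a perfect cube.
  y = 3: RHS = 606 is not a perfect cube.
  y = -3: RHS = -636 is not a perfect cube.
Continuing the search up to |y| = 40 finds no further solutions beyond those listed.
Collected solutions: (2, 1).

Solutions (with |y| ≤ 40): (2, 1).


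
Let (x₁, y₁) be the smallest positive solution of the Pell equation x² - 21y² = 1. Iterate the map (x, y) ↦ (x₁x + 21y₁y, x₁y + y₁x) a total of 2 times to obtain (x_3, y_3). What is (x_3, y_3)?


Step 1: Find the fundamental solution (x₁, y₁) of x² - 21y² = 1.
  Expand √21 as a continued fraction. a₀ = ⌊√21⌋ = 4; iterate m_{k+1} = d_k·a_k − m_k, d_{k+1} = (21 − m_{k+1}²)/d_k, a_{k+1} = ⌊(a₀ + m_{k+1})/d_{k+1}⌋ (starting m₀ = 0, d₀ = 1), with convergents p_k = a_k·p_{k-1} + p_{k-2}, q_k = a_k·q_{k-1} + q_{k-2} (p₋₁ = 1, q₋₁ = 0):
  k = 0: a₀ = 4; p₀/q₀ = 4/1; p₀² − 21·q₀² = 16 − 21 = -5.
  k = 1: m = 4, d = 5, a = ⌊(4 + 4)/5⌋ = 1; p/q = (1·4 + 1)/(1·1 + 0) = 5/1; p² − 21·q² = 25 − 21 = 4.
  k = 2: m = 1, d = 4, a = ⌊(4 + 1)/4⌋ = 1; p/q = (1·5 + 4)/(1·1 + 1) = 9/2; p² − 21·q² = 81 − 84 = -3.
  k = 3: m = 3, d = 3, a = ⌊(4 + 3)/3⌋ = 2; p/q = (2·9 + 5)/(2·2 + 1) = 23/5; p² − 21·q² = 529 − 525 = 4.
  k = 4: m = 3, d = 4, a = ⌊(4 + 3)/4⌋ = 1; p/q = (1·23 + 9)/(1·5 + 2) = 32/7; p² − 21·q² = 1024 − 1029 = -5.
  k = 5: m = 1, d = 5, a = ⌊(4 + 1)/5⌋ = 1; p/q = (1·32 + 23)/(1·7 + 5) = 55/12; p² − 21·q² = 3025 − 3024 = 1.
  The first convergent with p² − 21·q² = 1 gives the fundamental solution (x₁, y₁) = (55, 12).
Step 2: Apply the recurrence (x_{n+1}, y_{n+1}) = (x₁x_n + 21y₁y_n, x₁y_n + y₁x_n) repeatedly.
  From (x_1, y_1) = (55, 12): x_2 = 55·55 + 21·12·12 = 6049; y_2 = 55·12 + 12·55 = 1320.
  From (x_2, y_2) = (6049, 1320): x_3 = 55·6049 + 21·12·1320 = 665335; y_3 = 55·1320 + 12·6049 = 145188.
Step 3: Verify x_3² - 21·y_3² = 442670662225 - 442670662224 = 1 (should be 1). ✓

(x_1, y_1) = (55, 12); (x_3, y_3) = (665335, 145188).


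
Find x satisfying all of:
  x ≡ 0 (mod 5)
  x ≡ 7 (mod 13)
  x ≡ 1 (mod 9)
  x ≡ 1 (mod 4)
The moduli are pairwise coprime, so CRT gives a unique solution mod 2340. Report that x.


Product of moduli M = 5 · 13 · 9 · 4 = 2340.
Merge one congruence at a time:
  Start: x ≡ 0 (mod 5).
  Combine with x ≡ 7 (mod 13); new modulus lcm = 65.
    Write x = 0 + 5·t and substitute into x ≡ 7 (mod 13): 5·t ≡ 7 − 0 = 7 (mod 13).
    The inverse of 5 mod 13 is 8 (since 5·8 = 40 = 3·13 + 1), so t ≡ 8·7 = 56 ≡ 4 (mod 13).
    Then x = 0 + 5·4 = 20, valid modulo lcm(5, 13) = 65: x ≡ 20 (mod 65).
  Combine with x ≡ 1 (mod 9); new modulus lcm = 585.
    Write x = 20 + 65·t and substitute into x ≡ 1 (mod 9): 65·t ≡ 1 − 20 = -19 (mod 9).
    Reduce coefficients mod 9: 2·t ≡ 8 (mod 9).
    The inverse of 2 mod 9 is 5 (since 2·5 = 10 = 1·9 + 1), so t ≡ 5·8 = 40 ≡ 4 (mod 9).
    Then x = 20 + 65·4 = 280, valid modulo lcm(65, 9) = 585: x ≡ 280 (mod 585).
  Combine with x ≡ 1 (mod 4); new modulus lcm = 2340.
    Write x = 280 + 585·t and substitute into x ≡ 1 (mod 4): 585·t ≡ 1 − 280 = -279 (mod 4).
    Reduce coefficients mod 4: 1·t ≡ 1 (mod 4).
    So t ≡ 1 (mod 4).
    Then x = 280 + 585·1 = 865, valid modulo lcm(585, 4) = 2340: x ≡ 865 (mod 2340).
Verify against each original: 865 mod 5 = 0, 865 mod 13 = 7, 865 mod 9 = 1, 865 mod 4 = 1.

x ≡ 865 (mod 2340).


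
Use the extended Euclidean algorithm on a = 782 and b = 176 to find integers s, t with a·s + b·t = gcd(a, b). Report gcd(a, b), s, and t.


Euclidean algorithm on (782, 176) — divide until remainder is 0:
  782 = 4 · 176 + 78
  176 = 2 · 78 + 20
  78 = 3 · 20 + 18
  20 = 1 · 18 + 2
  18 = 9 · 2 + 0
gcd(782, 176) = 2.
Track Bezout coefficients alongside the remainders: start with r₀ = 782 = a·1 + b·0 (s = 1, t = 0) and r₁ = 176 = a·0 + b·1 (s = 0, t = 1); each new remainder r_{k+1} = r_{k-1} − q_k·r_k inherits s_{k+1} = s_{k-1} − q_k·s_k, t_{k+1} = t_{k-1} − q_k·t_k, so r_k = a·s_k + b·t_k at every step:
  q = 4: r = 78, s = 1 − 4·0 = 1, t = 0 − 4·1 = -4  (check: 782·1 + 176·(-4) = 78)
  q = 2: r = 20, s = 0 − 2·1 = -2, t = 1 − 2·(-4) = 9  (check: 782·(-2) + 176·9 = 20)
  q = 3: r = 18, s = 1 − 3·(-2) = 7, t = -4 − 3·9 = -31  (check: 782·7 + 176·(-31) = 18)
  q = 1: r = 2, s = -2 − 1·7 = -9, t = 9 − 1·(-31) = 40  (check: 782·(-9) + 176·40 = 2)
The row with r = 2 (the gcd) gives the Bezout coefficients s = -9, t = 40.
Result: 782 · (-9) + 176 · (40) = 2.

gcd(782, 176) = 2; s = -9, t = 40 (check: 782·(-9) + 176·40 = 2).


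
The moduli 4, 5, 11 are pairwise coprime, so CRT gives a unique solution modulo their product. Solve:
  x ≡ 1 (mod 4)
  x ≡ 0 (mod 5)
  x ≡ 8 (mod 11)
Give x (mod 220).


Moduli 4, 5, 11 are pairwise coprime; by CRT there is a unique solution modulo M = 4 · 5 · 11 = 220.
Solve pairwise, accumulating the modulus:
  Start with x ≡ 1 (mod 4).
  Combine with x ≡ 0 (mod 5): since gcd(4, 5) = 1, we get a unique residue mod 20.
    Write x = 1 + 4·t and substitute into x ≡ 0 (mod 5): 4·t ≡ 0 − 1 = -1 (mod 5).
    Reduce coefficients mod 5: 4·t ≡ 4 (mod 5).
    The inverse of 4 mod 5 is 4 (since 4·4 = 16 = 3·5 + 1), so t ≡ 4·4 = 16 ≡ 1 (mod 5).
    Then x = 1 + 4·1 = 5, valid modulo lcm(4, 5) = 20: x ≡ 5 (mod 20).
  Combine with x ≡ 8 (mod 11): since gcd(20, 11) = 1, we get a unique residue mod 220.
    Write x = 5 + 20·t and substitute into x ≡ 8 (mod 11): 20·t ≡ 8 − 5 = 3 (mod 11).
    Reduce coefficients mod 11: 9·t ≡ 3 (mod 11).
    The inverse of 9 mod 11 is 5 (since 9·5 = 45 = 4·11 + 1), so t ≡ 5·3 = 15 ≡ 4 (mod 11).
    Then x = 5 + 20·4 = 85, valid modulo lcm(20, 11) = 220: x ≡ 85 (mod 220).
Verify: 85 mod 4 = 1 ✓, 85 mod 5 = 0 ✓, 85 mod 11 = 8 ✓.

x ≡ 85 (mod 220).


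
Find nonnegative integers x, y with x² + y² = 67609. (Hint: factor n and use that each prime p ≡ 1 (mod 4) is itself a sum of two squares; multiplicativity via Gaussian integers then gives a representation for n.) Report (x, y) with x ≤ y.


Step 1: Factor n = 67609 = 17 · 41 · 97.
Step 2: Check the mod-4 condition on each prime factor: 17 ≡ 1 (mod 4), exponent 1; 41 ≡ 1 (mod 4), exponent 1; 97 ≡ 1 (mod 4), exponent 1.
All primes ≡ 3 (mod 4) appear to even exponent (or don't appear), so by the two-squares theorem n IS expressible as a sum of two squares.
Step 3: Build a representation. Here n = 17 · 41 · 97 is a product of primes ≡ 1 (mod 4). Each prime p ≡ 1 (mod 4) is itself a sum of two squares; find a² by testing p − a² for a perfect square:
  17: 17 − 1² = 16 = 4² ⇒ 17 = 1² + 4².
  41: 41 − 1² = 40, 41 − 2² = 37, 41 − 3² = 32, 41 − 4² = 25 = 5² ⇒ 41 = 4² + 5².
  97: 97 − 1² = 96, 97 − 2² = 93, 97 − 3² = 88, 97 − 4² = 81 = 9² ⇒ 97 = 4² + 9².
  Combine using the Brahmagupta–Fibonacci identity (a² + b²)(c² + d²) = (ac − bd)² + (ad + bc)² = (ac + bd)² + (ad − bc)²:
  17 · 41 = 697: from (1² + 4²)(4² + 5²), take (1·4 − 4·5, 1·5 + 4·4) = (4 − 20, 5 + 16) = (-16, 21); dropping signs (only squares matter) gives (16, 21); check 16² + 21² = 256 + 441 = 697 ✓.
  697 · 97 = 67609: from (16² + 21²)(4² + 9²), take (16·4 − 21·9, 16·9 + 21·4) = (64 − 189, 144 + 84) = (-125, 228); dropping signs (only squares matter) gives (125, 228); check 125² + 228² = 15625 + 51984 = 67609 ✓.
Step 4: Order so x ≤ y and verify: 125² + 228² = 15625 + 51984 = 67609 = n. ✓

n = 67609 = 125² + 228² (one valid representation with x ≤ y).


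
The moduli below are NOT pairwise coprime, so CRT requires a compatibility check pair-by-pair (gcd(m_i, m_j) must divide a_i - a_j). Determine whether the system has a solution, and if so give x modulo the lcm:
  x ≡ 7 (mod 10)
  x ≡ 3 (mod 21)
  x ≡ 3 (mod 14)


Moduli 10, 21, 14 are not pairwise coprime, so CRT works modulo lcm(m_i) when all pairwise compatibility conditions hold.
Pairwise compatibility: gcd(m_i, m_j) must divide a_i - a_j for every pair.
Merge one congruence at a time:
  Start: x ≡ 7 (mod 10).
  Combine with x ≡ 3 (mod 21): gcd(10, 21) = 1; 3 - 7 = -4, which IS divisible by 1, so compatible.
    Write x = 7 + 10·t and substitute into x ≡ 3 (mod 21): 10·t ≡ 3 − 7 = -4 (mod 21).
    Reduce coefficients mod 21: 10·t ≡ 17 (mod 21).
    The inverse of 10 mod 21 is 19 (since 10·19 = 190 = 9·21 + 1), so t ≡ 19·17 = 323 ≡ 8 (mod 21).
    Then x = 7 + 10·8 = 87, valid modulo lcm(10, 21) = 210: x ≡ 87 (mod 210).
  Combine with x ≡ 3 (mod 14): gcd(210, 14) = 14; 3 - 87 = -84, which IS divisible by 14, so compatible.
    Write x = 87 + 210·t and substitute into x ≡ 3 (mod 14): 210·t ≡ 3 − 87 = -84 (mod 14).
    Divide the congruence (and modulus) by g = 14: 15·t ≡ -6 (mod 1).
    Modulo 1 every t works; take t = 0.
    Then x = 87 + 210·0 = 87, valid modulo lcm(210, 14) = 210: x ≡ 87 (mod 210).
Verify: 87 mod 10 = 7, 87 mod 21 = 3, 87 mod 14 = 3.

x ≡ 87 (mod 210).


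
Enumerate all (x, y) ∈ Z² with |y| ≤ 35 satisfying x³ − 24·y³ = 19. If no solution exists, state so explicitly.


The equation is x³ - 24y³ = 19. For fixed y, x³ = 24·y³ + 19, so a solution requires the RHS to be a perfect cube.
Strategy: iterate y from -35 to 35, compute RHS = 24·y³ + 19, and check whether it is a (positive or negative) perfect cube.
Check small values of y:
  y = 0: RHS = 19 is not a perfect cube.
  y = 1: RHS = 43 is not a perfect cube.
  y = -1: RHS = -5 is not a perfect cube.
  y = 2: RHS = 211 is not a perfect cube.
  y = -2: RHS = -173 is not a perfect cube.
  y = 3: RHS = 667 is not a perfect cube.
  y = -3: RHS = -629 is not a perfect cube.
Continuing the search up to |y| = 35 finds no solutions either.
No (x, y) in the scanned range satisfies the equation.

No integer solutions with |y| ≤ 35.


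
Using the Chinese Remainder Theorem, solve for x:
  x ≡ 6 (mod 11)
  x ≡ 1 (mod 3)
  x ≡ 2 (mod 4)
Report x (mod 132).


Moduli 11, 3, 4 are pairwise coprime; by CRT there is a unique solution modulo M = 11 · 3 · 4 = 132.
Solve pairwise, accumulating the modulus:
  Start with x ≡ 6 (mod 11).
  Combine with x ≡ 1 (mod 3): since gcd(11, 3) = 1, we get a unique residue mod 33.
    Write x = 6 + 11·t and substitute into x ≡ 1 (mod 3): 11·t ≡ 1 − 6 = -5 (mod 3).
    Reduce coefficients mod 3: 2·t ≡ 1 (mod 3).
    The inverse of 2 mod 3 is 2 (since 2·2 = 4 = 1·3 + 1), so t ≡ 2·1 = 2 ≡ 2 (mod 3).
    Then x = 6 + 11·2 = 28, valid modulo lcm(11, 3) = 33: x ≡ 28 (mod 33).
  Combine with x ≡ 2 (mod 4): since gcd(33, 4) = 1, we get a unique residue mod 132.
    Write x = 28 + 33·t and substitute into x ≡ 2 (mod 4): 33·t ≡ 2 − 28 = -26 (mod 4).
    Reduce coefficients mod 4: 1·t ≡ 2 (mod 4).
    So t ≡ 2 (mod 4).
    Then x = 28 + 33·2 = 94, valid modulo lcm(33, 4) = 132: x ≡ 94 (mod 132).
Verify: 94 mod 11 = 6 ✓, 94 mod 3 = 1 ✓, 94 mod 4 = 2 ✓.

x ≡ 94 (mod 132).


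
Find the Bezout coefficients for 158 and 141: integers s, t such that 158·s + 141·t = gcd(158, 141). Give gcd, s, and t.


Euclidean algorithm on (158, 141) — divide until remainder is 0:
  158 = 1 · 141 + 17
  141 = 8 · 17 + 5
  17 = 3 · 5 + 2
  5 = 2 · 2 + 1
  2 = 2 · 1 + 0
gcd(158, 141) = 1.
Track Bezout coefficients alongside the remainders: start with r₀ = 158 = a·1 + b·0 (s = 1, t = 0) and r₁ = 141 = a·0 + b·1 (s = 0, t = 1); each new remainder r_{k+1} = r_{k-1} − q_k·r_k inherits s_{k+1} = s_{k-1} − q_k·s_k, t_{k+1} = t_{k-1} − q_k·t_k, so r_k = a·s_k + b·t_k at every step:
  q = 1: r = 17, s = 1 − 1·0 = 1, t = 0 − 1·1 = -1  (check: 158·1 + 141·(-1) = 17)
  q = 8: r = 5, s = 0 − 8·1 = -8, t = 1 − 8·(-1) = 9  (check: 158·(-8) + 141·9 = 5)
  q = 3: r = 2, s = 1 − 3·(-8) = 25, t = -1 − 3·9 = -28  (check: 158·25 + 141·(-28) = 2)
  q = 2: r = 1, s = -8 − 2·25 = -58, t = 9 − 2·(-28) = 65  (check: 158·(-58) + 141·65 = 1)
The row with r = 1 (the gcd) gives the Bezout coefficients s = -58, t = 65.
Result: 158 · (-58) + 141 · (65) = 1.

gcd(158, 141) = 1; s = -58, t = 65 (check: 158·(-58) + 141·65 = 1).


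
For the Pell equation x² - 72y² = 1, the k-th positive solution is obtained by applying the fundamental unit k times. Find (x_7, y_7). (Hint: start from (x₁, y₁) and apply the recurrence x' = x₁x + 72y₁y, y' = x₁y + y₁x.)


Step 1: Find the fundamental solution (x₁, y₁) of x² - 72y² = 1.
  Expand √72 as a continued fraction. a₀ = ⌊√72⌋ = 8; iterate m_{k+1} = d_k·a_k − m_k, d_{k+1} = (72 − m_{k+1}²)/d_k, a_{k+1} = ⌊(a₀ + m_{k+1})/d_{k+1}⌋ (starting m₀ = 0, d₀ = 1), with convergents p_k = a_k·p_{k-1} + p_{k-2}, q_k = a_k·q_{k-1} + q_{k-2} (p₋₁ = 1, q₋₁ = 0):
  k = 0: a₀ = 8; p₀/q₀ = 8/1; p₀² − 72·q₀² = 64 − 72 = -8.
  k = 1: m = 8, d = 8, a = ⌊(8 + 8)/8⌋ = 2; p/q = (2·8 + 1)/(2·1 + 0) = 17/2; p² − 72·q² = 289 − 288 = 1.
  The first convergent with p² − 72·q² = 1 gives the fundamental solution (x₁, y₁) = (17, 2).
Step 2: Apply the recurrence (x_{n+1}, y_{n+1}) = (x₁x_n + 72y₁y_n, x₁y_n + y₁x_n) repeatedly.
  From (x_1, y_1) = (17, 2): x_2 = 17·17 + 72·2·2 = 577; y_2 = 17·2 + 2·17 = 68.
  From (x_2, y_2) = (577, 68): x_3 = 17·577 + 72·2·68 = 19601; y_3 = 17·68 + 2·577 = 2310.
  From (x_3, y_3) = (19601, 2310): x_4 = 17·19601 + 72·2·2310 = 665857; y_4 = 17·2310 + 2·19601 = 78472.
  From (x_4, y_4) = (665857, 78472): x_5 = 17·665857 + 72·2·78472 = 22619537; y_5 = 17·78472 + 2·665857 = 2665738.
  From (x_5, y_5) = (22619537, 2665738): x_6 = 17·22619537 + 72·2·2665738 = 768398401; y_6 = 17·2665738 + 2·22619537 = 90556620.
  From (x_6, y_6) = (768398401, 90556620): x_7 = 17·768398401 + 72·2·90556620 = 26102926097; y_7 = 17·90556620 + 2·768398401 = 3076259342.
Step 3: Verify x_7² - 72·y_7² = 681362750825443653409 - 681362750825443653408 = 1 (should be 1). ✓

(x_1, y_1) = (17, 2); (x_7, y_7) = (26102926097, 3076259342).


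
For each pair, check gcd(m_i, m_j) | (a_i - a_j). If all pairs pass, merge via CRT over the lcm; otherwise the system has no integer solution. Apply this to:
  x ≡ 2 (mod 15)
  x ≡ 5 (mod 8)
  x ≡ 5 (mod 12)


Moduli 15, 8, 12 are not pairwise coprime, so CRT works modulo lcm(m_i) when all pairwise compatibility conditions hold.
Pairwise compatibility: gcd(m_i, m_j) must divide a_i - a_j for every pair.
Merge one congruence at a time:
  Start: x ≡ 2 (mod 15).
  Combine with x ≡ 5 (mod 8): gcd(15, 8) = 1; 5 - 2 = 3, which IS divisible by 1, so compatible.
    Write x = 2 + 15·t and substitute into x ≡ 5 (mod 8): 15·t ≡ 5 − 2 = 3 (mod 8).
    Reduce coefficients mod 8: 7·t ≡ 3 (mod 8).
    The inverse of 7 mod 8 is 7 (since 7·7 = 49 = 6·8 + 1), so t ≡ 7·3 = 21 ≡ 5 (mod 8).
    Then x = 2 + 15·5 = 77, valid modulo lcm(15, 8) = 120: x ≡ 77 (mod 120).
  Combine with x ≡ 5 (mod 12): gcd(120, 12) = 12; 5 - 77 = -72, which IS divisible by 12, so compatible.
    Write x = 77 + 120·t and substitute into x ≡ 5 (mod 12): 120·t ≡ 5 − 77 = -72 (mod 12).
    Divide the congruence (and modulus) by g = 12: 10·t ≡ -6 (mod 1).
    Modulo 1 every t works; take t = 0.
    Then x = 77 + 120·0 = 77, valid modulo lcm(120, 12) = 120: x ≡ 77 (mod 120).
Verify: 77 mod 15 = 2, 77 mod 8 = 5, 77 mod 12 = 5.

x ≡ 77 (mod 120).


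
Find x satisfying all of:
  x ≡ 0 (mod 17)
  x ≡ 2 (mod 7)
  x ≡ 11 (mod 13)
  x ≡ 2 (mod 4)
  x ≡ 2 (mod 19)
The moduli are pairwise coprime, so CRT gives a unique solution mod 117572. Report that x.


Product of moduli M = 17 · 7 · 13 · 4 · 19 = 117572.
Merge one congruence at a time:
  Start: x ≡ 0 (mod 17).
  Combine with x ≡ 2 (mod 7); new modulus lcm = 119.
    Write x = 0 + 17·t and substitute into x ≡ 2 (mod 7): 17·t ≡ 2 − 0 = 2 (mod 7).
    Reduce coefficients mod 7: 3·t ≡ 2 (mod 7).
    The inverse of 3 mod 7 is 5 (since 3·5 = 15 = 2·7 + 1), so t ≡ 5·2 = 10 ≡ 3 (mod 7).
    Then x = 0 + 17·3 = 51, valid modulo lcm(17, 7) = 119: x ≡ 51 (mod 119).
  Combine with x ≡ 11 (mod 13); new modulus lcm = 1547.
    Write x = 51 + 119·t and substitute into x ≡ 11 (mod 13): 119·t ≡ 11 − 51 = -40 (mod 13).
    Reduce coefficients mod 13: 2·t ≡ 12 (mod 13).
    The inverse of 2 mod 13 is 7 (since 2·7 = 14 = 1·13 + 1), so t ≡ 7·12 = 84 ≡ 6 (mod 13).
    Then x = 51 + 119·6 = 765, valid modulo lcm(119, 13) = 1547: x ≡ 765 (mod 1547).
  Combine with x ≡ 2 (mod 4); new modulus lcm = 6188.
    Write x = 765 + 1547·t and substitute into x ≡ 2 (mod 4): 1547·t ≡ 2 − 765 = -763 (mod 4).
    Reduce coefficients mod 4: 3·t ≡ 1 (mod 4).
    The inverse of 3 mod 4 is 3 (since 3·3 = 9 = 2·4 + 1), so t ≡ 3·1 = 3 ≡ 3 (mod 4).
    Then x = 765 + 1547·3 = 5406, valid modulo lcm(1547, 4) = 6188: x ≡ 5406 (mod 6188).
  Combine with x ≡ 2 (mod 19); new modulus lcm = 117572.
    Write x = 5406 + 6188·t and substitute into x ≡ 2 (mod 19): 6188·t ≡ 2 − 5406 = -5404 (mod 19).
    Reduce coefficients mod 19: 13·t ≡ 11 (mod 19).
    The inverse of 13 mod 19 is 3 (since 13·3 = 39 = 2·19 + 1), so t ≡ 3·11 = 33 ≡ 14 (mod 19).
    Then x = 5406 + 6188·14 = 92038, valid modulo lcm(6188, 19) = 117572: x ≡ 92038 (mod 117572).
Verify against each original: 92038 mod 17 = 0, 92038 mod 7 = 2, 92038 mod 13 = 11, 92038 mod 4 = 2, 92038 mod 19 = 2.

x ≡ 92038 (mod 117572).


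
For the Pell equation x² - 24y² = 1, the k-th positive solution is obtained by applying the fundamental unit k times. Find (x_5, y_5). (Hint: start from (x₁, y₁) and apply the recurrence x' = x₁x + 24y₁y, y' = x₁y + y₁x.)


Step 1: Find the fundamental solution (x₁, y₁) of x² - 24y² = 1.
  Expand √24 as a continued fraction. a₀ = ⌊√24⌋ = 4; iterate m_{k+1} = d_k·a_k − m_k, d_{k+1} = (24 − m_{k+1}²)/d_k, a_{k+1} = ⌊(a₀ + m_{k+1})/d_{k+1}⌋ (starting m₀ = 0, d₀ = 1), with convergents p_k = a_k·p_{k-1} + p_{k-2}, q_k = a_k·q_{k-1} + q_{k-2} (p₋₁ = 1, q₋₁ = 0):
  k = 0: a₀ = 4; p₀/q₀ = 4/1; p₀² − 24·q₀² = 16 − 24 = -8.
  k = 1: m = 4, d = 8, a = ⌊(4 + 4)/8⌋ = 1; p/q = (1·4 + 1)/(1·1 + 0) = 5/1; p² − 24·q² = 25 − 24 = 1.
  The first convergent with p² − 24·q² = 1 gives the fundamental solution (x₁, y₁) = (5, 1).
Step 2: Apply the recurrence (x_{n+1}, y_{n+1}) = (x₁x_n + 24y₁y_n, x₁y_n + y₁x_n) repeatedly.
  From (x_1, y_1) = (5, 1): x_2 = 5·5 + 24·1·1 = 49; y_2 = 5·1 + 1·5 = 10.
  From (x_2, y_2) = (49, 10): x_3 = 5·49 + 24·1·10 = 485; y_3 = 5·10 + 1·49 = 99.
  From (x_3, y_3) = (485, 99): x_4 = 5·485 + 24·1·99 = 4801; y_4 = 5·99 + 1·485 = 980.
  From (x_4, y_4) = (4801, 980): x_5 = 5·4801 + 24·1·980 = 47525; y_5 = 5·980 + 1·4801 = 9701.
Step 3: Verify x_5² - 24·y_5² = 2258625625 - 2258625624 = 1 (should be 1). ✓

(x_1, y_1) = (5, 1); (x_5, y_5) = (47525, 9701).


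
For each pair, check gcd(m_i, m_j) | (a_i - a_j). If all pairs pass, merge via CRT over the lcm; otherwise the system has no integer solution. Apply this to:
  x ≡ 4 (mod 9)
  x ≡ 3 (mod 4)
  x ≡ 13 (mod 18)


Moduli 9, 4, 18 are not pairwise coprime, so CRT works modulo lcm(m_i) when all pairwise compatibility conditions hold.
Pairwise compatibility: gcd(m_i, m_j) must divide a_i - a_j for every pair.
Merge one congruence at a time:
  Start: x ≡ 4 (mod 9).
  Combine with x ≡ 3 (mod 4): gcd(9, 4) = 1; 3 - 4 = -1, which IS divisible by 1, so compatible.
    Write x = 4 + 9·t and substitute into x ≡ 3 (mod 4): 9·t ≡ 3 − 4 = -1 (mod 4).
    Reduce coefficients mod 4: 1·t ≡ 3 (mod 4).
    So t ≡ 3 (mod 4).
    Then x = 4 + 9·3 = 31, valid modulo lcm(9, 4) = 36: x ≡ 31 (mod 36).
  Combine with x ≡ 13 (mod 18): gcd(36, 18) = 18; 13 - 31 = -18, which IS divisible by 18, so compatible.
    Write x = 31 + 36·t and substitute into x ≡ 13 (mod 18): 36·t ≡ 13 − 31 = -18 (mod 18).
    Divide the congruence (and modulus) by g = 18: 2·t ≡ -1 (mod 1).
    Modulo 1 every t works; take t = 0.
    Then x = 31 + 36·0 = 31, valid modulo lcm(36, 18) = 36: x ≡ 31 (mod 36).
Verify: 31 mod 9 = 4, 31 mod 4 = 3, 31 mod 18 = 13.

x ≡ 31 (mod 36).


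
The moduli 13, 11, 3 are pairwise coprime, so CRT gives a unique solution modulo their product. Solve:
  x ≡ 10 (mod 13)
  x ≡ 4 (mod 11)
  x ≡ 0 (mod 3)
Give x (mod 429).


Moduli 13, 11, 3 are pairwise coprime; by CRT there is a unique solution modulo M = 13 · 11 · 3 = 429.
Solve pairwise, accumulating the modulus:
  Start with x ≡ 10 (mod 13).
  Combine with x ≡ 4 (mod 11): since gcd(13, 11) = 1, we get a unique residue mod 143.
    Write x = 10 + 13·t and substitute into x ≡ 4 (mod 11): 13·t ≡ 4 − 10 = -6 (mod 11).
    Reduce coefficients mod 11: 2·t ≡ 5 (mod 11).
    The inverse of 2 mod 11 is 6 (since 2·6 = 12 = 1·11 + 1), so t ≡ 6·5 = 30 ≡ 8 (mod 11).
    Then x = 10 + 13·8 = 114, valid modulo lcm(13, 11) = 143: x ≡ 114 (mod 143).
  Combine with x ≡ 0 (mod 3): since gcd(143, 3) = 1, we get a unique residue mod 429.
    Write x = 114 + 143·t and substitute into x ≡ 0 (mod 3): 143·t ≡ 0 − 114 = -114 (mod 3).
    Reduce coefficients mod 3: 2·t ≡ 0 (mod 3).
    The inverse of 2 mod 3 is 2 (since 2·2 = 4 = 1·3 + 1), so t ≡ 2·0 = 0 ≡ 0 (mod 3).
    Then x = 114 + 143·0 = 114, valid modulo lcm(143, 3) = 429: x ≡ 114 (mod 429).
Verify: 114 mod 13 = 10 ✓, 114 mod 11 = 4 ✓, 114 mod 3 = 0 ✓.

x ≡ 114 (mod 429).


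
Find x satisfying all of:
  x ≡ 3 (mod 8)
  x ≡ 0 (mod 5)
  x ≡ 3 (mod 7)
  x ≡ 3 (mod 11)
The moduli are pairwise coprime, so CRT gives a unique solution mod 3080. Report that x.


Product of moduli M = 8 · 5 · 7 · 11 = 3080.
Merge one congruence at a time:
  Start: x ≡ 3 (mod 8).
  Combine with x ≡ 0 (mod 5); new modulus lcm = 40.
    Write x = 3 + 8·t and substitute into x ≡ 0 (mod 5): 8·t ≡ 0 − 3 = -3 (mod 5).
    Reduce coefficients mod 5: 3·t ≡ 2 (mod 5).
    The inverse of 3 mod 5 is 2 (since 3·2 = 6 = 1·5 + 1), so t ≡ 2·2 = 4 ≡ 4 (mod 5).
    Then x = 3 + 8·4 = 35, valid modulo lcm(8, 5) = 40: x ≡ 35 (mod 40).
  Combine with x ≡ 3 (mod 7); new modulus lcm = 280.
    Write x = 35 + 40·t and substitute into x ≡ 3 (mod 7): 40·t ≡ 3 − 35 = -32 (mod 7).
    Reduce coefficients mod 7: 5·t ≡ 3 (mod 7).
    The inverse of 5 mod 7 is 3 (since 5·3 = 15 = 2·7 + 1), so t ≡ 3·3 = 9 ≡ 2 (mod 7).
    Then x = 35 + 40·2 = 115, valid modulo lcm(40, 7) = 280: x ≡ 115 (mod 280).
  Combine with x ≡ 3 (mod 11); new modulus lcm = 3080.
    Write x = 115 + 280·t and substitute into x ≡ 3 (mod 11): 280·t ≡ 3 − 115 = -112 (mod 11).
    Reduce coefficients mod 11: 5·t ≡ 9 (mod 11).
    The inverse of 5 mod 11 is 9 (since 5·9 = 45 = 4·11 + 1), so t ≡ 9·9 = 81 ≡ 4 (mod 11).
    Then x = 115 + 280·4 = 1235, valid modulo lcm(280, 11) = 3080: x ≡ 1235 (mod 3080).
Verify against each original: 1235 mod 8 = 3, 1235 mod 5 = 0, 1235 mod 7 = 3, 1235 mod 11 = 3.

x ≡ 1235 (mod 3080).


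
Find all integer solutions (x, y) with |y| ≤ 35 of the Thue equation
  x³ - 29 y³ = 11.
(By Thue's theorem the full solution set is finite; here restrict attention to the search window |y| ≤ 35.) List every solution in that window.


The equation is x³ - 29y³ = 11. For fixed y, x³ = 29·y³ + 11, so a solution requires the RHS to be a perfect cube.
Strategy: iterate y from -35 to 35, compute RHS = 29·y³ + 11, and check whether it is a (positive or negative) perfect cube.
Check small values of y:
  y = 0: RHS = 11 is not a perfect cube.
  y = 1: RHS = 40 is not a perfect cube.
  y = -1: RHS = -18 is not a perfect cube.
  y = 2: RHS = 243 is not a perfect cube.
  y = -2: RHS = -221 is not a perfect cube.
  y = 3: RHS = 794 is not a perfect cube.
  y = -3: RHS = -772 is not a perfect cube.
Continuing the search up to |y| = 35 finds no solutions either.
No (x, y) in the scanned range satisfies the equation.

No integer solutions with |y| ≤ 35.


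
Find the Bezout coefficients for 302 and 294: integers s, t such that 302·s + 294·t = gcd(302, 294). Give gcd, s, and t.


Euclidean algorithm on (302, 294) — divide until remainder is 0:
  302 = 1 · 294 + 8
  294 = 36 · 8 + 6
  8 = 1 · 6 + 2
  6 = 3 · 2 + 0
gcd(302, 294) = 2.
Track Bezout coefficients alongside the remainders: start with r₀ = 302 = a·1 + b·0 (s = 1, t = 0) and r₁ = 294 = a·0 + b·1 (s = 0, t = 1); each new remainder r_{k+1} = r_{k-1} − q_k·r_k inherits s_{k+1} = s_{k-1} − q_k·s_k, t_{k+1} = t_{k-1} − q_k·t_k, so r_k = a·s_k + b·t_k at every step:
  q = 1: r = 8, s = 1 − 1·0 = 1, t = 0 − 1·1 = -1  (check: 302·1 + 294·(-1) = 8)
  q = 36: r = 6, s = 0 − 36·1 = -36, t = 1 − 36·(-1) = 37  (check: 302·(-36) + 294·37 = 6)
  q = 1: r = 2, s = 1 − 1·(-36) = 37, t = -1 − 1·37 = -38  (check: 302·37 + 294·(-38) = 2)
The row with r = 2 (the gcd) gives the Bezout coefficients s = 37, t = -38.
Result: 302 · (37) + 294 · (-38) = 2.

gcd(302, 294) = 2; s = 37, t = -38 (check: 302·37 + 294·(-38) = 2).


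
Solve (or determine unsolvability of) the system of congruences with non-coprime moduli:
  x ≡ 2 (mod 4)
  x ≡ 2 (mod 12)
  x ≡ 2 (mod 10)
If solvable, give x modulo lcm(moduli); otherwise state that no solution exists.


Moduli 4, 12, 10 are not pairwise coprime, so CRT works modulo lcm(m_i) when all pairwise compatibility conditions hold.
Pairwise compatibility: gcd(m_i, m_j) must divide a_i - a_j for every pair.
Merge one congruence at a time:
  Start: x ≡ 2 (mod 4).
  Combine with x ≡ 2 (mod 12): gcd(4, 12) = 4; 2 - 2 = 0, which IS divisible by 4, so compatible.
    Write x = 2 + 4·t and substitute into x ≡ 2 (mod 12): 4·t ≡ 2 − 2 = 0 (mod 12).
    Divide the congruence (and modulus) by g = 4: 1·t ≡ 0 (mod 3).
    So t ≡ 0 (mod 3).
    Then x = 2 + 4·0 = 2, valid modulo lcm(4, 12) = 12: x ≡ 2 (mod 12).
  Combine with x ≡ 2 (mod 10): gcd(12, 10) = 2; 2 - 2 = 0, which IS divisible by 2, so compatible.
    Write x = 2 + 12·t and substitute into x ≡ 2 (mod 10): 12·t ≡ 2 − 2 = 0 (mod 10).
    Divide the congruence (and modulus) by g = 2: 6·t ≡ 0 (mod 5).
    Reduce coefficients mod 5: 1·t ≡ 0 (mod 5).
    So t ≡ 0 (mod 5).
    Then x = 2 + 12·0 = 2, valid modulo lcm(12, 10) = 60: x ≡ 2 (mod 60).
Verify: 2 mod 4 = 2, 2 mod 12 = 2, 2 mod 10 = 2.

x ≡ 2 (mod 60).


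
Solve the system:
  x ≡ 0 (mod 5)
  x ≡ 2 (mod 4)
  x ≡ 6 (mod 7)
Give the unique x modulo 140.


Moduli 5, 4, 7 are pairwise coprime; by CRT there is a unique solution modulo M = 5 · 4 · 7 = 140.
Solve pairwise, accumulating the modulus:
  Start with x ≡ 0 (mod 5).
  Combine with x ≡ 2 (mod 4): since gcd(5, 4) = 1, we get a unique residue mod 20.
    Write x = 0 + 5·t and substitute into x ≡ 2 (mod 4): 5·t ≡ 2 − 0 = 2 (mod 4).
    Reduce coefficients mod 4: 1·t ≡ 2 (mod 4).
    So t ≡ 2 (mod 4).
    Then x = 0 + 5·2 = 10, valid modulo lcm(5, 4) = 20: x ≡ 10 (mod 20).
  Combine with x ≡ 6 (mod 7): since gcd(20, 7) = 1, we get a unique residue mod 140.
    Write x = 10 + 20·t and substitute into x ≡ 6 (mod 7): 20·t ≡ 6 − 10 = -4 (mod 7).
    Reduce coefficients mod 7: 6·t ≡ 3 (mod 7).
    The inverse of 6 mod 7 is 6 (since 6·6 = 36 = 5·7 + 1), so t ≡ 6·3 = 18 ≡ 4 (mod 7).
    Then x = 10 + 20·4 = 90, valid modulo lcm(20, 7) = 140: x ≡ 90 (mod 140).
Verify: 90 mod 5 = 0 ✓, 90 mod 4 = 2 ✓, 90 mod 7 = 6 ✓.

x ≡ 90 (mod 140).


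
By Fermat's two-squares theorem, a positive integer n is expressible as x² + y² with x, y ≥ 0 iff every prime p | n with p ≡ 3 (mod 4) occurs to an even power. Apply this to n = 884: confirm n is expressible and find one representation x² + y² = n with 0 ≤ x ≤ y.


Step 1: Factor n = 884 = 2^2 · 13 · 17.
Step 2: Check the mod-4 condition on each prime factor: 2 = 2 (special); 13 ≡ 1 (mod 4), exponent 1; 17 ≡ 1 (mod 4), exponent 1.
All primes ≡ 3 (mod 4) appear to even exponent (or don't appear), so by the two-squares theorem n IS expressible as a sum of two squares.
Step 3: Build a representation. Group n = k² · m with k = 2 and m = 13 · 17 = 221 (a product of primes ≡ 1 (mod 4)); a representation of m scales to one of n via (k·x)² + (k·y)² = k²(x² + y²). Each prime p ≡ 1 (mod 4) is itself a sum of two squares; find a² by testing p − a² for a perfect square:
  13: 13 − 1² = 12, 13 − 2² = 9 = 3² ⇒ 13 = 2² + 3².
  17: 17 − 1² = 16 = 4² ⇒ 17 = 1² + 4².
  Combine using the Brahmagupta–Fibonacci identity (a² + b²)(c² + d²) = (ac − bd)² + (ad + bc)² = (ac + bd)² + (ad − bc)²:
  13 · 17 = 221: from (2² + 3²)(1² + 4²), take (2·1 − 3·4, 2·4 + 3·1) = (2 − 12, 8 + 3) = (-10, 11); dropping signs (only squares matter) gives (10, 11); check 10² + 11² = 100 + 121 = 221 ✓.
  Scale by k = 2: (2·10, 2·11) = (20, 22).
Step 4: Order so x ≤ y and verify: 20² + 22² = 400 + 484 = 884 = n. ✓

n = 884 = 20² + 22² (one valid representation with x ≤ y).


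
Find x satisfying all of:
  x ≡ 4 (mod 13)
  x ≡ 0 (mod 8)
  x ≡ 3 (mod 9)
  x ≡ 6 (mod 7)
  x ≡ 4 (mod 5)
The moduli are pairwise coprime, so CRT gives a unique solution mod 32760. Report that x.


Product of moduli M = 13 · 8 · 9 · 7 · 5 = 32760.
Merge one congruence at a time:
  Start: x ≡ 4 (mod 13).
  Combine with x ≡ 0 (mod 8); new modulus lcm = 104.
    Write x = 4 + 13·t and substitute into x ≡ 0 (mod 8): 13·t ≡ 0 − 4 = -4 (mod 8).
    Reduce coefficients mod 8: 5·t ≡ 4 (mod 8).
    The inverse of 5 mod 8 is 5 (since 5·5 = 25 = 3·8 + 1), so t ≡ 5·4 = 20 ≡ 4 (mod 8).
    Then x = 4 + 13·4 = 56, valid modulo lcm(13, 8) = 104: x ≡ 56 (mod 104).
  Combine with x ≡ 3 (mod 9); new modulus lcm = 936.
    Write x = 56 + 104·t and substitute into x ≡ 3 (mod 9): 104·t ≡ 3 − 56 = -53 (mod 9).
    Reduce coefficients mod 9: 5·t ≡ 1 (mod 9).
    The inverse of 5 mod 9 is 2 (since 5·2 = 10 = 1·9 + 1), so t ≡ 2·1 = 2 ≡ 2 (mod 9).
    Then x = 56 + 104·2 = 264, valid modulo lcm(104, 9) = 936: x ≡ 264 (mod 936).
  Combine with x ≡ 6 (mod 7); new modulus lcm = 6552.
    Write x = 264 + 936·t and substitute into x ≡ 6 (mod 7): 936·t ≡ 6 − 264 = -258 (mod 7).
    Reduce coefficients mod 7: 5·t ≡ 1 (mod 7).
    The inverse of 5 mod 7 is 3 (since 5·3 = 15 = 2·7 + 1), so t ≡ 3·1 = 3 ≡ 3 (mod 7).
    Then x = 264 + 936·3 = 3072, valid modulo lcm(936, 7) = 6552: x ≡ 3072 (mod 6552).
  Combine with x ≡ 4 (mod 5); new modulus lcm = 32760.
    Write x = 3072 + 6552·t and substitute into x ≡ 4 (mod 5): 6552·t ≡ 4 − 3072 = -3068 (mod 5).
    Reduce coefficients mod 5: 2·t ≡ 2 (mod 5).
    The inverse of 2 mod 5 is 3 (since 2·3 = 6 = 1·5 + 1), so t ≡ 3·2 = 6 ≡ 1 (mod 5).
    Then x = 3072 + 6552·1 = 9624, valid modulo lcm(6552, 5) = 32760: x ≡ 9624 (mod 32760).
Verify against each original: 9624 mod 13 = 4, 9624 mod 8 = 0, 9624 mod 9 = 3, 9624 mod 7 = 6, 9624 mod 5 = 4.

x ≡ 9624 (mod 32760).
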